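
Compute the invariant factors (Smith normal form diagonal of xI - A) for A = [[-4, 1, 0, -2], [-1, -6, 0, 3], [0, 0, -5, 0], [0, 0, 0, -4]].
The Jordan structure of A has elementary divisors (x + 5)^2, (x + 5), (x + 4). Arranging the block sizes at each eigenvalue in decreasing order and taking row products gives the invariant factors.

Invariant factors (smallest first, each dividing the next): x + 5, (x + 4)(x + 5)^2.

Check: the last factor (x + 4)(x + 5)^2 is the minimal polynomial, and the product (x + 4)(x + 5)^3 is the characteristic polynomial.

x + 5, (x + 4)(x + 5)^2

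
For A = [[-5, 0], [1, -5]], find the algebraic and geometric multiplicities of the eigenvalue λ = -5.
The characteristic polynomial is (x + 5)^2, so the factor x + 5 appears with exponent 2: the algebraic multiplicity is 2.

rank(A + 5I) = 1, so the eigenspace has dimension 2 - 1 = 1: the geometric multiplicity is 1.

Since 1 < 2, A is not diagonalizable.

algebraic multiplicity 2, geometric multiplicity 1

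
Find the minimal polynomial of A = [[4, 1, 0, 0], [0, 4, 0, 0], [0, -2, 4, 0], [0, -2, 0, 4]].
The characteristic polynomial factors as (x - 4)^4. The minimal polynomial is ∏(x - λ)^{k_λ} where k_λ is the size of the largest Jordan block at λ.

For λ = 4: rank(A - 4I) = 1, and the largest Jordan block has size 2 (the smallest k with rank((A - 4I)^k) = rank((A - 4I)^(k+1))).

So m_A(x) = (x - 4)^2.

m_A(x) = (x - 4)^2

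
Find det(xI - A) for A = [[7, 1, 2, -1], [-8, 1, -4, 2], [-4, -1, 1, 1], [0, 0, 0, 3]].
xI - A = [[x - 7, -1, -2, 1], [8, x - 1, 4, -2], [4, 1, x - 1, -1], [0, 0, 0, x - 3]].

Expanding det(xI - A) along the first row:
det(xI - A) = + (x - 7)·det([[x - 1, 4, -2], [1, x - 1, -1], [0, 0, x - 3]]) - (-1)·det([[8, 4, -2], [4, x - 1, -1], [0, 0, x - 3]]) + (-2)·det([[8, x - 1, -2], [4, 1, -1], [0, 0, x - 3]]) - (1)·det([[8, x - 1, 4], [4, 1, x - 1], [0, 0, 0]]).

Evaluating gives χ_A(x) = x^4 - 12x^3 + 54x^2 - 108x + 81 = (x - 3)^4.

χ_A(x) = (x - 3)^4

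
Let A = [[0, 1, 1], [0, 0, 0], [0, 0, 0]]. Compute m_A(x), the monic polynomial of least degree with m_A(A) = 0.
The characteristic polynomial factors as x^3. The minimal polynomial is ∏(x - λ)^{k_λ} where k_λ is the size of the largest Jordan block at λ.

For λ = 0: rank(A) = 1, and the largest Jordan block has size 2 (the smallest k with rank(A^k) = rank(A^(k+1))).

So m_A(x) = x^2.

m_A(x) = x^2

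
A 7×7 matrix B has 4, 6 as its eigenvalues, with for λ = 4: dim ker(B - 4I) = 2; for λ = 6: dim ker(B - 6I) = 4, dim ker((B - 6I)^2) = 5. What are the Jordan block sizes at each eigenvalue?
Jordan blocks: (4, 1), (4, 1), (6, 2), (6, 1), (6, 1), (6, 1)

λ = 4: successive nullity increments [2] count blocks of size ≥ k; block sizes are [1, 1].
λ = 6: successive nullity increments [4, 1] count blocks of size ≥ k; block sizes are [2, 1, 1, 1].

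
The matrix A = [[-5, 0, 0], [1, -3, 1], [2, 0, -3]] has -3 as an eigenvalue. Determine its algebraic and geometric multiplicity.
algebraic multiplicity 2, geometric multiplicity 1

The characteristic polynomial is (x + 3)^2(x + 5), so the factor x + 3 appears with exponent 2: the algebraic multiplicity is 2.

rank(A + 3I) = 2, so the eigenspace has dimension 3 - 2 = 1: the geometric multiplicity is 1.

Since 1 < 2, A is not diagonalizable.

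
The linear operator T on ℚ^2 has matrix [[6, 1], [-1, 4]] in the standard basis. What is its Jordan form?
J = [[5, 1], [0, 5]]

The characteristic polynomial is det(xI - A) = (x - 5)^2, so the eigenvalues are 5 (algebraic multiplicity 2).

For λ = 5: rank(A - 5I) = 1, rank((A - 5I)^2) = 0. The eigenspace has dimension 2 - 1 = 1, so there is 1 Jordan block; the rank sequence gives block sizes [2].

Assembling the blocks gives the Jordan form J above.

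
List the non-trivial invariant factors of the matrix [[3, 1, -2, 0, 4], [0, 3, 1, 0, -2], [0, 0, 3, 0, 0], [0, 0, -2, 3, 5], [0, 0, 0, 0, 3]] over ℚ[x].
The Jordan structure of A has elementary divisors (x - 3)^3, (x - 3)^2. Arranging the block sizes at each eigenvalue in decreasing order and taking row products gives the invariant factors.

Invariant factors (smallest first, each dividing the next): (x - 3)^2, (x - 3)^3.

Check: the last factor (x - 3)^3 is the minimal polynomial, and the product (x - 3)^5 is the characteristic polynomial.

(x - 3)^2, (x - 3)^3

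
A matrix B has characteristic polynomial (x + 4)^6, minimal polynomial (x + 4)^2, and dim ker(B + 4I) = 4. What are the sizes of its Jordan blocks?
Jordan blocks: (-4, 2), (-4, 2), (-4, 1), (-4, 1)

λ = -4: algebraic multiplicity 6 (exponent in χ_B), largest block size 2 (exponent in m_B), 4 blocks (geometric multiplicity). These force block sizes [2, 2, 1, 1].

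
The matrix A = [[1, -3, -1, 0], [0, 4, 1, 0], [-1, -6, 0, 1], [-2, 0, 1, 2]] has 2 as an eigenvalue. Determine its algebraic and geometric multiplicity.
algebraic multiplicity 3, geometric multiplicity 1

The characteristic polynomial is (x - 2)^3(x - 1), so the factor x - 2 appears with exponent 3: the algebraic multiplicity is 3.

rank(A - 2I) = 3, so the eigenspace has dimension 4 - 3 = 1: the geometric multiplicity is 1.

Since 1 < 3, A is not diagonalizable.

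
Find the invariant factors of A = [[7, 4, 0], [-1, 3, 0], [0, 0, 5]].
x - 5, (x - 5)^2

The Jordan structure of A has elementary divisors (x - 5)^2, (x - 5). Arranging the block sizes at each eigenvalue in decreasing order and taking row products gives the invariant factors.

Invariant factors (smallest first, each dividing the next): x - 5, (x - 5)^2.

Check: the last factor (x - 5)^2 is the minimal polynomial, and the product (x - 5)^3 is the characteristic polynomial.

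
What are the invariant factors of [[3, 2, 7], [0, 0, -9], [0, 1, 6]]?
The Jordan structure of A has elementary divisors (x - 3)^3. Arranging the block sizes at each eigenvalue in decreasing order and taking row products gives the invariant factors.

Invariant factors (smallest first, each dividing the next): (x - 3)^3.

Check: the last factor (x - 3)^3 is the minimal polynomial, and the product (x - 3)^3 is the characteristic polynomial.

(x - 3)^3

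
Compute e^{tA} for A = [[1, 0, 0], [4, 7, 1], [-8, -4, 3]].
A has Jordan form J = [[1, 0, 0], [0, 5, 1], [0, 0, 5]] with A = PJP^{-1}, so e^{tA} = P e^{tJ} P^{-1}.

For a Jordan block J_k(λ), e^{tJ_k(λ)} = e^{λt} · (I + tN + t^2 N^2/2! + ... + t^{k-1} N^{k-1}/(k-1)!) where N is the nilpotent superdiagonal part.

Assembling the blocks and conjugating back gives the entries of e^{tA} as shown above.

e^{tA} = [[e^{t}, 0, 0], [e^{5*t} - e^{t}, (2*t + 1)*e^{5*t}, t*e^{5*t}], [2*(1 - e^{4*t})*e^{t}, -4*t*e^{5*t}, (1 - 2*t)*e^{5*t}]]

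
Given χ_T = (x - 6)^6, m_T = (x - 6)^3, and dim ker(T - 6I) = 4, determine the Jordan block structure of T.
Jordan blocks: (6, 3), (6, 1), (6, 1), (6, 1)

λ = 6: algebraic multiplicity 6 (exponent in χ_T), largest block size 3 (exponent in m_T), 4 blocks (geometric multiplicity). These force block sizes [3, 1, 1, 1].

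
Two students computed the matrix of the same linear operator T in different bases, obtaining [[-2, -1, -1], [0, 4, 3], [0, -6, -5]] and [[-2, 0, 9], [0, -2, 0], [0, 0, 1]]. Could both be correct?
No.

Both have characteristic polynomial (x - 1)(x + 2)^2, but the minimal polynomial of A is (x - 1)(x + 2)^2 while the minimal polynomial of B is (x - 1)(x + 2). The minimal polynomial is a similarity invariant, so A and B are not similar.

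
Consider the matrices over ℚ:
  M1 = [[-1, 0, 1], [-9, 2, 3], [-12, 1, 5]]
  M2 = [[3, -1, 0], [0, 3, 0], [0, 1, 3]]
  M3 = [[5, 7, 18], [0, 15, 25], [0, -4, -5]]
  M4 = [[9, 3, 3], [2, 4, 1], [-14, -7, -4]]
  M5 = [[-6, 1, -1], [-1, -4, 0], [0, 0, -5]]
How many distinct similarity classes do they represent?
Characteristic polynomials: χ_{M1} = (x - 2)^3, χ_{M2} = (x - 3)^3, χ_{M3} = (x - 5)^3, χ_{M4} = (x - 3)^3, χ_{M5} = (x + 5)^3.

{M1}: invariant factors (x - 2)^3.

{M2, M4}: invariant factors x - 3, (x - 3)^2.

{M3}: invariant factors (x - 5)^3.

{M5}: invariant factors (x + 5)^3.

Matrices are similar if and only if their invariant-factor lists agree; the partition into similarity classes is {M1}, {M2, M4}, {M3}, {M5}.

4 classes: {M1}, {M2, M4}, {M3}, {M5}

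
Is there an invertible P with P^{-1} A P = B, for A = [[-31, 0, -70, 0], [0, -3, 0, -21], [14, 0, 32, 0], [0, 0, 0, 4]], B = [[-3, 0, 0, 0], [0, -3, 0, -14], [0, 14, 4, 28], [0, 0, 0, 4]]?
Two matrices over a field are similar if and only if they have the same invariant factors.

Both A and B have characteristic polynomial (x - 4)^2(x + 3)^2 and minimal polynomial (x - 4)(x + 3). Computing further, both have invariant factors (x - 4)(x + 3), (x - 4)(x + 3). Hence A and B are similar.

Yes.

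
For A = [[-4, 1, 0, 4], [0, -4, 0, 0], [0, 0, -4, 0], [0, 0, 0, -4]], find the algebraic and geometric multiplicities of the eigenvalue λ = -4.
The characteristic polynomial is (x + 4)^4, so the factor x + 4 appears with exponent 4: the algebraic multiplicity is 4.

rank(A + 4I) = 1, so the eigenspace has dimension 4 - 1 = 3: the geometric multiplicity is 3.

Since 3 < 4, A is not diagonalizable.

algebraic multiplicity 4, geometric multiplicity 3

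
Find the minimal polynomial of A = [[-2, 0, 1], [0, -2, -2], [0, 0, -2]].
The characteristic polynomial factors as (x + 2)^3. The minimal polynomial is ∏(x - λ)^{k_λ} where k_λ is the size of the largest Jordan block at λ.

For λ = -2: rank(A + 2I) = 1, and the largest Jordan block has size 2 (the smallest k with rank((A + 2I)^k) = rank((A + 2I)^(k+1))).

So m_A(x) = (x + 2)^2.

m_A(x) = (x + 2)^2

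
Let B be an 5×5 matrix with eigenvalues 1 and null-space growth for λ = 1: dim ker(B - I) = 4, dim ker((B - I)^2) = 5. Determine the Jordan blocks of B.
λ = 1: successive nullity increments [4, 1] count blocks of size ≥ k; block sizes are [2, 1, 1, 1].

Jordan blocks: (1, 2), (1, 1), (1, 1), (1, 1)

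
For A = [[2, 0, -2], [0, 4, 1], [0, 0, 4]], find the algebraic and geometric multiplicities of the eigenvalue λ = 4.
algebraic multiplicity 2, geometric multiplicity 1

The characteristic polynomial is (x - 4)^2(x - 2), so the factor x - 4 appears with exponent 2: the algebraic multiplicity is 2.

rank(A - 4I) = 2, so the eigenspace has dimension 3 - 2 = 1: the geometric multiplicity is 1.

Since 1 < 2, A is not diagonalizable.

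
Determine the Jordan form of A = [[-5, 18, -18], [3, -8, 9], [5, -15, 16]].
The characteristic polynomial is det(xI - A) = (x - 1)^3, so the eigenvalues are 1 (algebraic multiplicity 3).

For λ = 1: rank(A - I) = 1, rank((A - I)^2) = 0. The eigenspace has dimension 3 - 1 = 2, so there are 2 Jordan blocks; the rank sequence gives block sizes [2, 1].

Assembling the blocks gives the Jordan form J above.

J = [[1, 1, 0], [0, 1, 0], [0, 0, 1]]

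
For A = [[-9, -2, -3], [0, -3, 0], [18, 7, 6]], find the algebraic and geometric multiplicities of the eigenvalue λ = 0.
algebraic multiplicity 1, geometric multiplicity 1

The characteristic polynomial is x(x + 3)^2, so the factor x appears with exponent 1: the algebraic multiplicity is 1.

rank(A) = 2, so the eigenspace has dimension 3 - 2 = 1: the geometric multiplicity is 1.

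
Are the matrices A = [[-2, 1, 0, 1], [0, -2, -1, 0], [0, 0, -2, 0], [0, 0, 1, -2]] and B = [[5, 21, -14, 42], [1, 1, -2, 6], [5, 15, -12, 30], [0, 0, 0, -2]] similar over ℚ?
No.

Both have characteristic polynomial (x + 2)^4 and minimal polynomial (x + 2)^2. But rank(A + 2I) = 2 for A while rank(B + 2I) = 1 for B, so the number of Jordan blocks at λ = -2 differs. A and B are not similar.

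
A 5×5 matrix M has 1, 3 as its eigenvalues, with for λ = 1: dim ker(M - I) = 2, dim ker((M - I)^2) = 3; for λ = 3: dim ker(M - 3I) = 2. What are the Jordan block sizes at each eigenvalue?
λ = 1: successive nullity increments [2, 1] count blocks of size ≥ k; block sizes are [2, 1].
λ = 3: successive nullity increments [2] count blocks of size ≥ k; block sizes are [1, 1].

Jordan blocks: (1, 2), (1, 1), (3, 1), (3, 1)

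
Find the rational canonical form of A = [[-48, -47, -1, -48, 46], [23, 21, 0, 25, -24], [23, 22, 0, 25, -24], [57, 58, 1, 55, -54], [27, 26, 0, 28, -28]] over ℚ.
R = [[0, 0, 0, 0, -32], [1, 0, 0, 0, -32], [0, 1, 0, 0, 2], [0, 0, 1, 0, 18], [0, 0, 0, 1, 0]]

The invariant factors of A (the non-unit diagonal entries of the Smith normal form of xI - A over ℚ[x]) are (x - 4)(x + 4)(x^3 - 2x - 2), each dividing the next. The characteristic polynomial is their product, (x - 4)(x + 4)(x^3 - 2x - 2).

The rational canonical form is the block-diagonal matrix of companion matrices C(f_i):
R = [[0, 0, 0, 0, -32], [1, 0, 0, 0, -32], [0, 1, 0, 0, 2], [0, 0, 1, 0, 18], [0, 0, 0, 1, 0]].

Note the characteristic polynomial does not split into linear factors over ℚ, so A has no Jordan form over ℚ; the rational canonical form exists over any field.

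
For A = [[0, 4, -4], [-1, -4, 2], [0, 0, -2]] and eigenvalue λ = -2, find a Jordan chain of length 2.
v_1 = [[1, 0, 0]]^T, v_2 = [[2, -1, 0]]^T

We seek v_1 ∈ ker((A + 2I)^2) \ ker(A + 2I), then set v_{i+1} = (A + 2I) v_i.

One such chain is v_1 = [[1, 0, 0]]^T, v_2 = [[2, -1, 0]]^T. Check: (A + 2I) v_2 = [[0, 0, 0]]^T = 0.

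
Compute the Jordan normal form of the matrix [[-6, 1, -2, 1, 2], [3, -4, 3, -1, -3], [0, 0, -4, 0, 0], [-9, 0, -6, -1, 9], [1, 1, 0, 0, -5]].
J = [[-4, 1, 0, 0, 0], [0, -4, 1, 0, 0], [0, 0, -4, 0, 0], [0, 0, 0, -4, 1], [0, 0, 0, 0, -4]]

The characteristic polynomial is det(xI - A) = (x + 4)^5, so the eigenvalues are -4 (algebraic multiplicity 5).

For λ = -4: rank(A + 4I) = 3, rank((A + 4I)^2) = 1, rank((A + 4I)^3) = 0. The eigenspace has dimension 5 - 3 = 2, so there are 2 Jordan blocks; the rank sequence gives block sizes [3, 2].

Assembling the blocks gives the Jordan form J above.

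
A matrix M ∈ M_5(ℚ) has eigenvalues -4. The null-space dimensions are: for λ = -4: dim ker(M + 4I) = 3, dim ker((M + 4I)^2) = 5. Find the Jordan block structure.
Jordan blocks: (-4, 2), (-4, 2), (-4, 1)

λ = -4: successive nullity increments [3, 2] count blocks of size ≥ k; block sizes are [2, 2, 1].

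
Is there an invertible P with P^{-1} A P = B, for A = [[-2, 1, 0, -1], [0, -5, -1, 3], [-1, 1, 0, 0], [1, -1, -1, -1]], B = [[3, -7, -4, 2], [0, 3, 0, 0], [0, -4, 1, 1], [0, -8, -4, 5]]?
trace(A) = -8 but trace(B) = 12. The trace is a similarity invariant, so A and B are not similar.

No.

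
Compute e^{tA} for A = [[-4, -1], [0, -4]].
e^{tA} = [[e^{-4*t}, -t*e^{-4*t}], [0, e^{-4*t}]]

A has Jordan form J = [[-4, 1], [0, -4]] with A = PJP^{-1}, so e^{tA} = P e^{tJ} P^{-1}.

For a Jordan block J_k(λ), e^{tJ_k(λ)} = e^{λt} · (I + tN + t^2 N^2/2! + ... + t^{k-1} N^{k-1}/(k-1)!) where N is the nilpotent superdiagonal part.

Assembling the blocks and conjugating back gives the entries of e^{tA} as shown above.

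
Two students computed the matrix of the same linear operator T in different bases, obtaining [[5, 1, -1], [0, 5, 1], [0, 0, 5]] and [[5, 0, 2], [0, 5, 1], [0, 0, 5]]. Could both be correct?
Both have characteristic polynomial (x - 5)^3, but the minimal polynomial of A is (x - 5)^3 while the minimal polynomial of B is (x - 5)^2. The minimal polynomial is a similarity invariant, so A and B are not similar.

No.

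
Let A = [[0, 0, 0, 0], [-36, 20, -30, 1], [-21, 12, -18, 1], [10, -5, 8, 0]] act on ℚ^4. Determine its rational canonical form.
R = [[0, 0, 0, 0], [1, 0, 0, -4], [0, 1, 0, 3], [0, 0, 1, 2]]

The invariant factors of A (the non-unit diagonal entries of the Smith normal form of xI - A over ℚ[x]) are x(x - 1)(x^2 - x - 4), each dividing the next. The characteristic polynomial is their product, x(x - 1)(x^2 - x - 4).

The rational canonical form is the block-diagonal matrix of companion matrices C(f_i):
R = [[0, 0, 0, 0], [1, 0, 0, -4], [0, 1, 0, 3], [0, 0, 1, 2]].

Note the characteristic polynomial does not split into linear factors over ℚ, so A has no Jordan form over ℚ; the rational canonical form exists over any field.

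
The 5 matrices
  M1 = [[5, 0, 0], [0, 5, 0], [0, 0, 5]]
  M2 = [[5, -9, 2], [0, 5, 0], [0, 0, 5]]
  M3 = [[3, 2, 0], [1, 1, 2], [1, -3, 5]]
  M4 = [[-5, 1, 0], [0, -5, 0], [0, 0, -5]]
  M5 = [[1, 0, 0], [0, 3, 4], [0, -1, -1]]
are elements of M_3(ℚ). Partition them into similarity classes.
5 classes: {M1}, {M2}, {M3}, {M4}, {M5}

Characteristic polynomials: χ_{M1} = (x - 5)^3, χ_{M2} = (x - 5)^3, χ_{M3} = (x - 3)^3, χ_{M4} = (x + 5)^3, χ_{M5} = (x - 1)^3.

{M1}: invariant factors x - 5, x - 5, x - 5.

{M2}: invariant factors x - 5, (x - 5)^2.

{M3}: invariant factors (x - 3)^3.

{M4}: invariant factors x + 5, (x + 5)^2.

{M5}: invariant factors x - 1, (x - 1)^2.

Matrices are similar if and only if their invariant-factor lists agree; the partition into similarity classes is {M1}, {M2}, {M3}, {M4}, {M5}.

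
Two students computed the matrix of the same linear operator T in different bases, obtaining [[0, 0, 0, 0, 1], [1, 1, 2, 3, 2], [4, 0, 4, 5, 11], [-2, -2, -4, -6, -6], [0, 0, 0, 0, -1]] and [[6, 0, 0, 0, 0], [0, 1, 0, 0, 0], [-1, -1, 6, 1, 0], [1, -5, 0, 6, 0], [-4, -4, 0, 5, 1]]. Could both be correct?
No.

trace(A) = -2 but trace(B) = 20. The trace is a similarity invariant, so A and B are not similar.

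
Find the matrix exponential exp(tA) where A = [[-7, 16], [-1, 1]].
A has Jordan form J = [[-3, 1], [0, -3]] with A = PJP^{-1}, so e^{tA} = P e^{tJ} P^{-1}.

For a Jordan block J_k(λ), e^{tJ_k(λ)} = e^{λt} · (I + tN + t^2 N^2/2! + ... + t^{k-1} N^{k-1}/(k-1)!) where N is the nilpotent superdiagonal part.

Assembling the blocks and conjugating back gives the entries of e^{tA} as shown above.

e^{tA} = [[(1 - 4*t)*e^{-3*t}, 16*t*e^{-3*t}], [-t*e^{-3*t}, (4*t + 1)*e^{-3*t}]]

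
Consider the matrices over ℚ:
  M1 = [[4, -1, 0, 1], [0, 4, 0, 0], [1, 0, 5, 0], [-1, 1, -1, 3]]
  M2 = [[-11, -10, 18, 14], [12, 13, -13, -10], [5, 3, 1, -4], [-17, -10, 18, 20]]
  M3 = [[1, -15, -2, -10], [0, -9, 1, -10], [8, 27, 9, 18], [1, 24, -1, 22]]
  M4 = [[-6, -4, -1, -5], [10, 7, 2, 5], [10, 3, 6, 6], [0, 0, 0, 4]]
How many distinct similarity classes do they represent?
3 classes: {M1}, {M2, M3}, {M4}

Characteristic polynomials: χ_{M1} = (x - 4)^4, χ_{M2} = (x - 6)^3(x - 5), χ_{M3} = (x - 6)^3(x - 5), χ_{M4} = (x - 4)^3(x + 1).

{M1}: invariant factors x - 4, (x - 4)^3.

{M2, M3}: invariant factors x - 6, (x - 6)^2(x - 5).

{M4}: invariant factors (x - 4)^3(x + 1).

Matrices are similar if and only if their invariant-factor lists agree; the partition into similarity classes is {M1}, {M2, M3}, {M4}.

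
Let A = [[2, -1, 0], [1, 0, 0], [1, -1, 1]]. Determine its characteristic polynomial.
xI - A = [[x - 2, 1, 0], [-1, x, 0], [-1, 1, x - 1]].

Expanding det(xI - A) along the first row:
det(xI - A) = + (x - 2)·det([[x, 0], [1, x - 1]]) - (1)·det([[-1, 0], [-1, x - 1]]) + (0)·det([[-1, x], [-1, 1]]).

Evaluating gives χ_A(x) = x^3 - 3x^2 + 3x - 1 = (x - 1)^3.

χ_A(x) = (x - 1)^3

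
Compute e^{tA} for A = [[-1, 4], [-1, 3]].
A has Jordan form J = [[1, 1], [0, 1]] with A = PJP^{-1}, so e^{tA} = P e^{tJ} P^{-1}.

For a Jordan block J_k(λ), e^{tJ_k(λ)} = e^{λt} · (I + tN + t^2 N^2/2! + ... + t^{k-1} N^{k-1}/(k-1)!) where N is the nilpotent superdiagonal part.

Assembling the blocks and conjugating back gives the entries of e^{tA} as shown above.

e^{tA} = [[(1 - 2*t)*e^{t}, 4*t*e^{t}], [-t*e^{t}, (2*t + 1)*e^{t}]]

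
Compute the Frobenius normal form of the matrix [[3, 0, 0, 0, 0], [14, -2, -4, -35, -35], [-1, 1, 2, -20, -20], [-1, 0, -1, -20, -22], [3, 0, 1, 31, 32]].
The invariant factors of A (the non-unit diagonal entries of the Smith normal form of xI - A over ℚ[x]) are x - 3, (x - 5)^2(x - 3)(x + 1), each dividing the next. The characteristic polynomial is their product, (x - 5)^2(x - 3)^2(x + 1).

The rational canonical form is the block-diagonal matrix of companion matrices C(f_i):
R = [[3, 0, 0, 0, 0], [0, 0, 0, 0, 75], [0, 1, 0, 0, 20], [0, 0, 1, 0, -42], [0, 0, 0, 1, 12]].

R = [[3, 0, 0, 0, 0], [0, 0, 0, 0, 75], [0, 1, 0, 0, 20], [0, 0, 1, 0, -42], [0, 0, 0, 1, 12]]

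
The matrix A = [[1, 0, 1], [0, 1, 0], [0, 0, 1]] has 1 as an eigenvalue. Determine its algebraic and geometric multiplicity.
The characteristic polynomial is (x - 1)^3, so the factor x - 1 appears with exponent 3: the algebraic multiplicity is 3.

rank(A - I) = 1, so the eigenspace has dimension 3 - 1 = 2: the geometric multiplicity is 2.

Since 2 < 3, A is not diagonalizable.

algebraic multiplicity 3, geometric multiplicity 2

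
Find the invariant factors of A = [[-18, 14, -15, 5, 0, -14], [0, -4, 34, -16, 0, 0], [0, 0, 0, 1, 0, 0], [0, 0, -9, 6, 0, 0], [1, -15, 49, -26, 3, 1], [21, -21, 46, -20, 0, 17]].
The Jordan structure of A has elementary divisors (x + 4), (x + 4), (x - 3)^2, (x - 3)^2. Arranging the block sizes at each eigenvalue in decreasing order and taking row products gives the invariant factors.

Invariant factors (smallest first, each dividing the next): (x - 3)^2(x + 4), (x - 3)^2(x + 4).

Check: the last factor (x - 3)^2(x + 4) is the minimal polynomial, and the product (x - 3)^4(x + 4)^2 is the characteristic polynomial.

(x - 3)^2(x + 4), (x - 3)^2(x + 4)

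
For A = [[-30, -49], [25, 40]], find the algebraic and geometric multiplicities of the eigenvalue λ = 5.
algebraic multiplicity 2, geometric multiplicity 1

The characteristic polynomial is (x - 5)^2, so the factor x - 5 appears with exponent 2: the algebraic multiplicity is 2.

rank(A - 5I) = 1, so the eigenspace has dimension 2 - 1 = 1: the geometric multiplicity is 1.

Since 1 < 2, A is not diagonalizable.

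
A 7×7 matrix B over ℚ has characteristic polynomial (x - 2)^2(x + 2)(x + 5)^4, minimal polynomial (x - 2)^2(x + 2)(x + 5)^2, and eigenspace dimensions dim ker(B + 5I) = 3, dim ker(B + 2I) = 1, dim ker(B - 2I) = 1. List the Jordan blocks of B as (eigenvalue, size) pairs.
Jordan blocks: (-5, 2), (-5, 1), (-5, 1), (-2, 1), (2, 2)

λ = -5: algebraic multiplicity 4 (exponent in χ_B), largest block size 2 (exponent in m_B), 3 blocks (geometric multiplicity). These force block sizes [2, 1, 1].
λ = -2: algebraic multiplicity 1 (exponent in χ_B), largest block size 1 (exponent in m_B), 1 block (geometric multiplicity). This forces block sizes [1].
λ = 2: algebraic multiplicity 2 (exponent in χ_B), largest block size 2 (exponent in m_B), 1 block (geometric multiplicity). This forces block sizes [2].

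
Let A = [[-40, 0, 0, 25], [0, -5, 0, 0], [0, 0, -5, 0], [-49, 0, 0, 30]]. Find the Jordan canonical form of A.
The characteristic polynomial is det(xI - A) = (x + 5)^4, so the eigenvalues are -5 (algebraic multiplicity 4).

For λ = -5: rank(A + 5I) = 1, rank((A + 5I)^2) = 0. The eigenspace has dimension 4 - 1 = 3, so there are 3 Jordan blocks; the rank sequence gives block sizes [2, 1, 1].

Assembling the blocks gives the Jordan form J above.

J = [[-5, 1, 0, 0], [0, -5, 0, 0], [0, 0, -5, 0], [0, 0, 0, -5]]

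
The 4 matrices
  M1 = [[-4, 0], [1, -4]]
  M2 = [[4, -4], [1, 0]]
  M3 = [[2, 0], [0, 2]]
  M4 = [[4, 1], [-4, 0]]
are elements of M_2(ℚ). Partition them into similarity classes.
Characteristic polynomials: χ_{M1} = (x + 4)^2, χ_{M2} = (x - 2)^2, χ_{M3} = (x - 2)^2, χ_{M4} = (x - 2)^2.

{M1}: invariant factors (x + 4)^2.

{M2, M4}: invariant factors (x - 2)^2.

{M3}: invariant factors x - 2, x - 2.

Matrices are similar if and only if their invariant-factor lists agree; the partition into similarity classes is {M1}, {M2, M4}, {M3}.

3 classes: {M1}, {M2, M4}, {M3}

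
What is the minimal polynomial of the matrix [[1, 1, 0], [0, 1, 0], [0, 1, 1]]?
The characteristic polynomial factors as (x - 1)^3. The minimal polynomial is ∏(x - λ)^{k_λ} where k_λ is the size of the largest Jordan block at λ.

For λ = 1: rank(A - I) = 1, and the largest Jordan block has size 2 (the smallest k with rank((A - I)^k) = rank((A - I)^(k+1))).

So m_A(x) = (x - 1)^2.

m_A(x) = (x - 1)^2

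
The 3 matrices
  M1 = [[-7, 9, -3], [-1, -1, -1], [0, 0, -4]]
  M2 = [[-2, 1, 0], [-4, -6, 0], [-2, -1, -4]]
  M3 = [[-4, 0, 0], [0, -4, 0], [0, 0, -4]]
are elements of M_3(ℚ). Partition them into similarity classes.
Characteristic polynomials: χ_{M1} = (x + 4)^3, χ_{M2} = (x + 4)^3, χ_{M3} = (x + 4)^3.

{M1, M2}: invariant factors x + 4, (x + 4)^2.

{M3}: invariant factors x + 4, x + 4, x + 4.

Matrices are similar if and only if their invariant-factor lists agree; the partition into similarity classes is {M1, M2}, {M3}.

2 classes: {M1, M2}, {M3}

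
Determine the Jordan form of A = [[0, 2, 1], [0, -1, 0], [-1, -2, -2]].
The characteristic polynomial is det(xI - A) = (x + 1)^3, so the eigenvalues are -1 (algebraic multiplicity 3).

For λ = -1: rank(A + I) = 1, rank((A + I)^2) = 0. The eigenspace has dimension 3 - 1 = 2, so there are 2 Jordan blocks; the rank sequence gives block sizes [2, 1].

Assembling the blocks gives the Jordan form J above.

J = [[-1, 1, 0], [0, -1, 0], [0, 0, -1]]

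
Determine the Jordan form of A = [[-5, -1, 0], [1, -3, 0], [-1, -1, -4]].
J = [[-4, 1, 0], [0, -4, 0], [0, 0, -4]]

The characteristic polynomial is det(xI - A) = (x + 4)^3, so the eigenvalues are -4 (algebraic multiplicity 3).

For λ = -4: rank(A + 4I) = 1, rank((A + 4I)^2) = 0. The eigenspace has dimension 3 - 1 = 2, so there are 2 Jordan blocks; the rank sequence gives block sizes [2, 1].

Assembling the blocks gives the Jordan form J above.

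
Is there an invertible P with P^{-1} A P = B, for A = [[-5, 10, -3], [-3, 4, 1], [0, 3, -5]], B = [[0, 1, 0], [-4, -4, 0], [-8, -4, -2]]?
No.

Both have characteristic polynomial (x + 2)^3, but the minimal polynomial of A is (x + 2)^3 while the minimal polynomial of B is (x + 2)^2. The minimal polynomial is a similarity invariant, so A and B are not similar.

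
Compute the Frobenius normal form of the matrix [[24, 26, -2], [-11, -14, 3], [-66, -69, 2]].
R = [[0, 0, 50], [1, 0, -45], [0, 1, 12]]

The invariant factors of A (the non-unit diagonal entries of the Smith normal form of xI - A over ℚ[x]) are (x - 5)^2(x - 2), each dividing the next. The characteristic polynomial is their product, (x - 5)^2(x - 2).

The rational canonical form is the block-diagonal matrix of companion matrices C(f_i):
R = [[0, 0, 50], [1, 0, -45], [0, 1, 12]].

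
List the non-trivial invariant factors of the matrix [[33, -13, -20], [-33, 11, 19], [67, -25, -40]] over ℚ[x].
The Jordan structure of A has elementary divisors (x + 1)^2, (x - 6). Arranging the block sizes at each eigenvalue in decreasing order and taking row products gives the invariant factors.

Invariant factors (smallest first, each dividing the next): (x - 6)(x + 1)^2.

Check: the last factor (x - 6)(x + 1)^2 is the minimal polynomial, and the product (x - 6)(x + 1)^2 is the characteristic polynomial.

(x - 6)(x + 1)^2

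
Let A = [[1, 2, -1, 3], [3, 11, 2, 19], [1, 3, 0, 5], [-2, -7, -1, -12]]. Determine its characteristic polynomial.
χ_A(x) = x^4

xI - A = [[x - 1, -2, 1, -3], [-3, x - 11, -2, -19], [-1, -3, x, -5], [2, 7, 1, x + 12]].

Expanding det(xI - A) along the first row:
det(xI - A) = + (x - 1)·det([[x - 11, -2, -19], [-3, x, -5], [7, 1, x + 12]]) - (-2)·det([[-3, -2, -19], [-1, x, -5], [2, 1, x + 12]]) + (1)·det([[-3, x - 11, -19], [-1, -3, -5], [2, 7, x + 12]]) - (-3)·det([[-3, x - 11, -2], [-1, -3, x], [2, 7, 1]]).

Evaluating gives χ_A(x) = x^4.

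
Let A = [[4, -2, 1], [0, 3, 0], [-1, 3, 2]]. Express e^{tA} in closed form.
e^{tA} = [[(t + 1)*e^{3*t}, t*(t - 4)*e^{3*t}/2, t*e^{3*t}], [0, e^{3*t}, 0], [-t*e^{3*t}, t*(6 - t)*e^{3*t}/2, (1 - t)*e^{3*t}]]

A has Jordan form J = [[3, 1, 0], [0, 3, 1], [0, 0, 3]] with A = PJP^{-1}, so e^{tA} = P e^{tJ} P^{-1}.

For a Jordan block J_k(λ), e^{tJ_k(λ)} = e^{λt} · (I + tN + t^2 N^2/2! + ... + t^{k-1} N^{k-1}/(k-1)!) where N is the nilpotent superdiagonal part.

Assembling the blocks and conjugating back gives the entries of e^{tA} as shown above.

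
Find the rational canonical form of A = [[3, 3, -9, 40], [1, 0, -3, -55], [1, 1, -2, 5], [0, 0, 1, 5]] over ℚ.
The invariant factors of A (the non-unit diagonal entries of the Smith normal form of xI - A over ℚ[x]) are (x - 5)(x + 2)(x^2 - 3x + 4), each dividing the next. The characteristic polynomial is their product, (x - 5)(x + 2)(x^2 - 3x + 4).

The rational canonical form is the block-diagonal matrix of companion matrices C(f_i):
R = [[0, 0, 0, 40], [1, 0, 0, -18], [0, 1, 0, -3], [0, 0, 1, 6]].

Note the characteristic polynomial does not split into linear factors over ℚ, so A has no Jordan form over ℚ; the rational canonical form exists over any field.

R = [[0, 0, 0, 40], [1, 0, 0, -18], [0, 1, 0, -3], [0, 0, 1, 6]]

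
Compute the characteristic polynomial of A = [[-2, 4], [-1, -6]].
xI - A = [[x + 2, -4], [1, x + 6]].

Expanding det(xI - A) along the first row:
det(xI - A) = + (x + 2)·det([[x + 6]]) - (-4)·det([[1]]).

Evaluating gives χ_A(x) = x^2 + 8x + 16 = (x + 4)^2.

χ_A(x) = (x + 4)^2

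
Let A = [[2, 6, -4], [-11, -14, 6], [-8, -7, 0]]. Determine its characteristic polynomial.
χ_A(x) = (x + 4)^3

xI - A = [[x - 2, -6, 4], [11, x + 14, -6], [8, 7, x]].

Expanding det(xI - A) along the first row:
det(xI - A) = + (x - 2)·det([[x + 14, -6], [7, x]]) - (-6)·det([[11, -6], [8, x]]) + (4)·det([[11, x + 14], [8, 7]]).

Evaluating gives χ_A(x) = x^3 + 12x^2 + 48x + 64 = (x + 4)^3.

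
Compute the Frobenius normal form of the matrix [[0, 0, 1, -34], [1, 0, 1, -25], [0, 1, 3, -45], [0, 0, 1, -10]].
The invariant factors of A (the non-unit diagonal entries of the Smith normal form of xI - A over ℚ[x]) are (x + 3)(x + 4)(x^2 + 2), each dividing the next. The characteristic polynomial is their product, (x + 3)(x + 4)(x^2 + 2).

The rational canonical form is the block-diagonal matrix of companion matrices C(f_i):
R = [[0, 0, 0, -24], [1, 0, 0, -14], [0, 1, 0, -14], [0, 0, 1, -7]].

Note the characteristic polynomial does not split into linear factors over ℚ, so A has no Jordan form over ℚ; the rational canonical form exists over any field.

R = [[0, 0, 0, -24], [1, 0, 0, -14], [0, 1, 0, -14], [0, 0, 1, -7]]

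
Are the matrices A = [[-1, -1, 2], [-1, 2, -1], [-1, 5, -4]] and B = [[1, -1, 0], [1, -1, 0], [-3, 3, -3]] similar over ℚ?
Yes.

Two matrices over a field are similar if and only if they have the same invariant factors.

Both A and B have characteristic polynomial x^2(x + 3) and minimal polynomial x^2(x + 3). Computing further, both have invariant factors x^2(x + 3). Hence A and B are similar.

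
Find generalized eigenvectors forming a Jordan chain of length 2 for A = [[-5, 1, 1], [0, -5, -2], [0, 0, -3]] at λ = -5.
v_1 = [[0, 1, 0]]^T, v_2 = [[1, 0, 0]]^T

We seek v_1 ∈ ker((A + 5I)^2) \ ker(A + 5I), then set v_{i+1} = (A + 5I) v_i.

One such chain is v_1 = [[0, 1, 0]]^T, v_2 = [[1, 0, 0]]^T. Check: (A + 5I) v_2 = [[0, 0, 0]]^T = 0.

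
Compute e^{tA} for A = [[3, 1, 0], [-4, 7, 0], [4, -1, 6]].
A has Jordan form J = [[5, 1, 0], [0, 5, 0], [0, 0, 6]] with A = PJP^{-1}, so e^{tA} = P e^{tJ} P^{-1}.

For a Jordan block J_k(λ), e^{tJ_k(λ)} = e^{λt} · (I + tN + t^2 N^2/2! + ... + t^{k-1} N^{k-1}/(k-1)!) where N is the nilpotent superdiagonal part.

Assembling the blocks and conjugating back gives the entries of e^{tA} as shown above.

e^{tA} = [[(1 - 2*t)*e^{5*t}, t*e^{5*t}, 0], [-4*t*e^{5*t}, (2*t + 1)*e^{5*t}, 0], [4*t*e^{5*t}, (-2*t + e^{t} - 1)*e^{5*t}, e^{6*t}]]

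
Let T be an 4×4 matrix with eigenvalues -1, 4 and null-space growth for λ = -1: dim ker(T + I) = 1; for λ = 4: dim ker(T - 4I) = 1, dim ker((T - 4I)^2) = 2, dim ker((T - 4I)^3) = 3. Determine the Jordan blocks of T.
λ = -1: successive nullity increments [1] count blocks of size ≥ k; block sizes are [1].
λ = 4: successive nullity increments [1, 1, 1] count blocks of size ≥ k; block sizes are [3].

Jordan blocks: (-1, 1), (4, 3)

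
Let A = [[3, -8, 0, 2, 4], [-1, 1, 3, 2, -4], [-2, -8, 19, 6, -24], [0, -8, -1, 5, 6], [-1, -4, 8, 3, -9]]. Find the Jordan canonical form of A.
The characteristic polynomial is det(xI - A) = (x - 5)^2(x - 3)^3, so the eigenvalues are 3 (algebraic multiplicity 3), 5 (algebraic multiplicity 2).

For λ = 3: rank(A - 3I) = 4, rank((A - 3I)^2) = 3, rank((A - 3I)^3) = 2. The eigenspace has dimension 5 - 4 = 1, so there is 1 Jordan block; the rank sequence gives block sizes [3].

For λ = 5: rank(A - 5I) = 4, rank((A - 5I)^2) = 3. The eigenspace has dimension 5 - 4 = 1, so there is 1 Jordan block; the rank sequence gives block sizes [2].

Assembling the blocks gives the Jordan form J above.

J = [[3, 1, 0, 0, 0], [0, 3, 1, 0, 0], [0, 0, 3, 0, 0], [0, 0, 0, 5, 1], [0, 0, 0, 0, 5]]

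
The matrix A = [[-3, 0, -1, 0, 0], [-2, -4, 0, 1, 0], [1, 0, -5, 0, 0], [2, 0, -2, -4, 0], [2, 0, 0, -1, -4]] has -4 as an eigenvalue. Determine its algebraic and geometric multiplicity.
The characteristic polynomial is (x + 4)^5, so the factor x + 4 appears with exponent 5: the algebraic multiplicity is 5.

rank(A + 4I) = 2, so the eigenspace has dimension 5 - 2 = 3: the geometric multiplicity is 3.

Since 3 < 5, A is not diagonalizable.

algebraic multiplicity 5, geometric multiplicity 3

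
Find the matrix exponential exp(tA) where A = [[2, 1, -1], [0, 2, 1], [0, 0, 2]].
e^{tA} = [[e^{2*t}, t*e^{2*t}, t*(t - 2)*e^{2*t}/2], [0, e^{2*t}, t*e^{2*t}], [0, 0, e^{2*t}]]

A has Jordan form J = [[2, 1, 0], [0, 2, 1], [0, 0, 2]] with A = PJP^{-1}, so e^{tA} = P e^{tJ} P^{-1}.

For a Jordan block J_k(λ), e^{tJ_k(λ)} = e^{λt} · (I + tN + t^2 N^2/2! + ... + t^{k-1} N^{k-1}/(k-1)!) where N is the nilpotent superdiagonal part.

Assembling the blocks and conjugating back gives the entries of e^{tA} as shown above.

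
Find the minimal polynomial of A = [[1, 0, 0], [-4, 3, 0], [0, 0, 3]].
m_A(x) = (x - 3)(x - 1)

The characteristic polynomial factors as (x - 3)^2(x - 1). The minimal polynomial is ∏(x - λ)^{k_λ} where k_λ is the size of the largest Jordan block at λ.

For λ = 1: rank(A - I) = 2, and the largest Jordan block has size 1 (the smallest k with rank((A - I)^k) = rank((A - I)^(k+1))).
For λ = 3: rank(A - 3I) = 1, and the largest Jordan block has size 1 (the smallest k with rank((A - 3I)^k) = rank((A - 3I)^(k+1))).

So m_A(x) = (x - 3)(x - 1).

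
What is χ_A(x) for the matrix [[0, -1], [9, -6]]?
xI - A = [[x, 1], [-9, x + 6]].

Expanding det(xI - A) along the first row:
det(xI - A) = + (x)·det([[x + 6]]) - (1)·det([[-9]]).

Evaluating gives χ_A(x) = x^2 + 6x + 9 = (x + 3)^2.

χ_A(x) = (x + 3)^2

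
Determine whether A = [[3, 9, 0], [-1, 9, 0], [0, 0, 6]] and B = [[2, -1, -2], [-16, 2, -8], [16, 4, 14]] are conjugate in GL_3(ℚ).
Yes.

Two matrices over a field are similar if and only if they have the same invariant factors.

Both A and B have characteristic polynomial (x - 6)^3 and minimal polynomial (x - 6)^2. Computing further, both have invariant factors x - 6, (x - 6)^2. Hence A and B are similar.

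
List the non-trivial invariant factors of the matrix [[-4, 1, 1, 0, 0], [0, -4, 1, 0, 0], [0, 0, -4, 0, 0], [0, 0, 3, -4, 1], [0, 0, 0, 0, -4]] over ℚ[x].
The Jordan structure of A has elementary divisors (x + 4)^3, (x + 4)^2. Arranging the block sizes at each eigenvalue in decreasing order and taking row products gives the invariant factors.

Invariant factors (smallest first, each dividing the next): (x + 4)^2, (x + 4)^3.

Check: the last factor (x + 4)^3 is the minimal polynomial, and the product (x + 4)^5 is the characteristic polynomial.

(x + 4)^2, (x + 4)^3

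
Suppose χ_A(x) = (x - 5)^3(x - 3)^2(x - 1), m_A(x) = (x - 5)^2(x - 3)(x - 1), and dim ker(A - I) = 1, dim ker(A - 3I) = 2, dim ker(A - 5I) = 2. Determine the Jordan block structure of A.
λ = 1: algebraic multiplicity 1 (exponent in χ_A), largest block size 1 (exponent in m_A), 1 block (geometric multiplicity). This forces block sizes [1].
λ = 3: algebraic multiplicity 2 (exponent in χ_A), largest block size 1 (exponent in m_A), 2 blocks (geometric multiplicity). These force block sizes [1, 1].
λ = 5: algebraic multiplicity 3 (exponent in χ_A), largest block size 2 (exponent in m_A), 2 blocks (geometric multiplicity). These force block sizes [2, 1].

Jordan blocks: (1, 1), (3, 1), (3, 1), (5, 2), (5, 1)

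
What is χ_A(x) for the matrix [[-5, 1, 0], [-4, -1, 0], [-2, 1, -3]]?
xI - A = [[x + 5, -1, 0], [4, x + 1, 0], [2, -1, x + 3]].

Expanding det(xI - A) along the first row:
det(xI - A) = + (x + 5)·det([[x + 1, 0], [-1, x + 3]]) - (-1)·det([[4, 0], [2, x + 3]]) + (0)·det([[4, x + 1], [2, -1]]).

Evaluating gives χ_A(x) = x^3 + 9x^2 + 27x + 27 = (x + 3)^3.

χ_A(x) = (x + 3)^3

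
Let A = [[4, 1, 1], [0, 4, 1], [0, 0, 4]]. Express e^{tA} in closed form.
A has Jordan form J = [[4, 1, 0], [0, 4, 1], [0, 0, 4]] with A = PJP^{-1}, so e^{tA} = P e^{tJ} P^{-1}.

For a Jordan block J_k(λ), e^{tJ_k(λ)} = e^{λt} · (I + tN + t^2 N^2/2! + ... + t^{k-1} N^{k-1}/(k-1)!) where N is the nilpotent superdiagonal part.

Assembling the blocks and conjugating back gives the entries of e^{tA} as shown above.

e^{tA} = [[e^{4*t}, t*e^{4*t}, t*(t + 2)*e^{4*t}/2], [0, e^{4*t}, t*e^{4*t}], [0, 0, e^{4*t}]]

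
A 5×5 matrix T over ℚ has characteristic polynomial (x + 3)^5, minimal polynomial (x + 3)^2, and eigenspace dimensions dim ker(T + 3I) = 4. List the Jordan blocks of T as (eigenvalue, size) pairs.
λ = -3: algebraic multiplicity 5 (exponent in χ_T), largest block size 2 (exponent in m_T), 4 blocks (geometric multiplicity). These force block sizes [2, 1, 1, 1].

Jordan blocks: (-3, 2), (-3, 1), (-3, 1), (-3, 1)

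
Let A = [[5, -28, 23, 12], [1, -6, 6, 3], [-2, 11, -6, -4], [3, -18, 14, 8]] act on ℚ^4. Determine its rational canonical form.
The invariant factors of A (the non-unit diagonal entries of the Smith normal form of xI - A over ℚ[x]) are (x - 1)(x^3 + 2x - 1), each dividing the next. The characteristic polynomial is their product, (x - 1)(x^3 + 2x - 1).

The rational canonical form is the block-diagonal matrix of companion matrices C(f_i):
R = [[0, 0, 0, -1], [1, 0, 0, 3], [0, 1, 0, -2], [0, 0, 1, 1]].

Note the characteristic polynomial does not split into linear factors over ℚ, so A has no Jordan form over ℚ; the rational canonical form exists over any field.

R = [[0, 0, 0, -1], [1, 0, 0, 3], [0, 1, 0, -2], [0, 0, 1, 1]]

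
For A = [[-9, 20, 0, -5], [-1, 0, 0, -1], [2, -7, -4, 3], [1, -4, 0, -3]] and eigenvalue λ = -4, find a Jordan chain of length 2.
We seek v_1 ∈ ker((A + 4I)^2) \ ker(A + 4I), then set v_{i+1} = (A + 4I) v_i.

One such chain is v_1 = [[4, 1, -2, -1]]^T, v_2 = [[5, 1, -2, -1]]^T. Check: (A + 4I) v_2 = [[0, 0, 0, 0]]^T = 0.

v_1 = [[4, 1, -2, -1]]^T, v_2 = [[5, 1, -2, -1]]^T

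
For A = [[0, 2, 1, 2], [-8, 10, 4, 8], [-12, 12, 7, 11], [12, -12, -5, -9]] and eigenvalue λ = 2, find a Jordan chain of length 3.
v_1 = [[0, 0, 1, 0]]^T, v_2 = [[1, 4, 5, -5]]^T, v_3 = [[1, 4, 6, -6]]^T

We seek v_1 ∈ ker((A - 2I)^3) \ ker((A - 2I)^2), then set v_{i+1} = (A - 2I) v_i.

One such chain is v_1 = [[0, 0, 1, 0]]^T, v_2 = [[1, 4, 5, -5]]^T, v_3 = [[1, 4, 6, -6]]^T. Check: (A - 2I) v_3 = [[0, 0, 0, 0]]^T = 0.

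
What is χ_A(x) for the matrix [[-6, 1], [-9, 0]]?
xI - A = [[x + 6, -1], [9, x]].

Expanding det(xI - A) along the first row:
det(xI - A) = + (x + 6)·det([[x]]) - (-1)·det([[9]]).

Evaluating gives χ_A(x) = x^2 + 6x + 9 = (x + 3)^2.

χ_A(x) = (x + 3)^2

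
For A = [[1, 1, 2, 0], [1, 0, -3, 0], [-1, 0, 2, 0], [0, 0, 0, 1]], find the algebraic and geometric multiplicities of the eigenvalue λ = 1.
algebraic multiplicity 4, geometric multiplicity 2

The characteristic polynomial is (x - 1)^4, so the factor x - 1 appears with exponent 4: the algebraic multiplicity is 4.

rank(A - I) = 2, so the eigenspace has dimension 4 - 2 = 2: the geometric multiplicity is 2.

Since 2 < 4, A is not diagonalizable.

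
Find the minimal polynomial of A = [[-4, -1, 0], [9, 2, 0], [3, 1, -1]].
The characteristic polynomial factors as (x + 1)^3. The minimal polynomial is ∏(x - λ)^{k_λ} where k_λ is the size of the largest Jordan block at λ.

For λ = -1: rank(A + I) = 1, and the largest Jordan block has size 2 (the smallest k with rank((A + I)^k) = rank((A + I)^(k+1))).

So m_A(x) = (x + 1)^2.

m_A(x) = (x + 1)^2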